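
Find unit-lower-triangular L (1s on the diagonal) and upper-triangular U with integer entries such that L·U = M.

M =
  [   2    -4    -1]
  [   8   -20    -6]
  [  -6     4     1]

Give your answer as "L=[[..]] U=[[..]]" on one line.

  r1 -= 4·r0 → [0,-4,-2]
  r2 -= -3·r0 → [0,-8,-2]
  r2 -= 2·r1 → [0,0,2]

L=[[1,0,0],[4,1,0],[-3,2,1]] U=[[2,-4,-1],[0,-4,-2],[0,0,2]]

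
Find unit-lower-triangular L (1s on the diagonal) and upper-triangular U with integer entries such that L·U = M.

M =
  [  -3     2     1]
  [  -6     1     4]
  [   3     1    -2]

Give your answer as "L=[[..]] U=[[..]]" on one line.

L=[[1,0,0],[2,1,0],[-1,-1,1]] U=[[-3,2,1],[0,-3,2],[0,0,1]]

  r1 -= 2·r0 → [0,-3,2]
  r2 -= -1·r0 → [0,3,-1]
  r2 -= -1·r1 → [0,0,1]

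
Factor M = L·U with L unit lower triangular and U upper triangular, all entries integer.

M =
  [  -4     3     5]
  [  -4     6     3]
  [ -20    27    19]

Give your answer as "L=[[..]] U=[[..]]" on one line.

L=[[1,0,0],[1,1,0],[5,4,1]] U=[[-4,3,5],[0,3,-2],[0,0,2]]

  row1 -= 1·row0 → [0,3,-2]
  row2 -= 5·row0 → [0,12,-6]
  row2 -= 4·row1 → [0,0,2]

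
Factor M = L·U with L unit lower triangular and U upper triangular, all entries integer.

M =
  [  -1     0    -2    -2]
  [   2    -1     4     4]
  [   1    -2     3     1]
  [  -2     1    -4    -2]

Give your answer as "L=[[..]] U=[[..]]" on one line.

L=[[1,0,0,0],[-2,1,0,0],[-1,2,1,0],[2,-1,0,1]] U=[[-1,0,-2,-2],[0,-1,0,0],[0,0,1,-1],[0,0,0,2]]

  r1 -= -2·r0 → [0,-1,0,0]
  r2 -= -1·r0 → [0,-2,1,-1]
  r3 -= 2·r0 → [0,1,0,2]
  r2 -= 2·r1 → [0,0,1,-1]
  r3 -= -1·r1 → [0,0,0,2]
  r3 -= 0·r2 → [0,0,0,2]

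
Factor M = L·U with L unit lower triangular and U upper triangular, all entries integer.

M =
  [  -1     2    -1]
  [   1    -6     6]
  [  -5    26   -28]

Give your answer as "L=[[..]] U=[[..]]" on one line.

  R1 -= -1·R0 → [0,-4,5]
  R2 -= 5·R0 → [0,16,-23]
  R2 -= -4·R1 → [0,0,-3]

L=[[1,0,0],[-1,1,0],[5,-4,1]] U=[[-1,2,-1],[0,-4,5],[0,0,-3]]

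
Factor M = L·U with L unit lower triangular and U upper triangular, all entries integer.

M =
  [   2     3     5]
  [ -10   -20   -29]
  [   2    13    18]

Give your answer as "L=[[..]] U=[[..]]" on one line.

  r1 -= -5·r0 → [0,-5,-4]
  r2 -= 1·r0 → [0,10,13]
  r2 -= -2·r1 → [0,0,5]

L=[[1,0,0],[-5,1,0],[1,-2,1]] U=[[2,3,5],[0,-5,-4],[0,0,5]]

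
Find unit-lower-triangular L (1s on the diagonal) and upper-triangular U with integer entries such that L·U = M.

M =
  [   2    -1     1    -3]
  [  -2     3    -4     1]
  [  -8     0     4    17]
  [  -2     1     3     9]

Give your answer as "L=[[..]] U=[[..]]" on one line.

L=[[1,0,0,0],[-1,1,0,0],[-4,-2,1,0],[-1,0,2,1]] U=[[2,-1,1,-3],[0,2,-3,-2],[0,0,2,1],[0,0,0,4]]

  row1 -= -1·row0 → [0,2,-3,-2]
  row2 -= -4·row0 → [0,-4,8,5]
  row3 -= -1·row0 → [0,0,4,6]
  row2 -= -2·row1 → [0,0,2,1]
  row3 -= 0·row1 → [0,0,4,6]
  row3 -= 2·row2 → [0,0,0,4]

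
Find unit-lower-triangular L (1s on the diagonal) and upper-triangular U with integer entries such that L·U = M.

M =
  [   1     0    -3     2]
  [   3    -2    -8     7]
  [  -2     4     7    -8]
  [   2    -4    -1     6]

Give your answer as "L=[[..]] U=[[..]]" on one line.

  r1 -= 3·r0 → [0,-2,1,1]
  r2 -= -2·r0 → [0,4,1,-4]
  r3 -= 2·r0 → [0,-4,5,2]
  r2 -= -2·r1 → [0,0,3,-2]
  r3 -= 2·r1 → [0,0,3,0]
  r3 -= 1·r2 → [0,0,0,2]

L=[[1,0,0,0],[3,1,0,0],[-2,-2,1,0],[2,2,1,1]] U=[[1,0,-3,2],[0,-2,1,1],[0,0,3,-2],[0,0,0,2]]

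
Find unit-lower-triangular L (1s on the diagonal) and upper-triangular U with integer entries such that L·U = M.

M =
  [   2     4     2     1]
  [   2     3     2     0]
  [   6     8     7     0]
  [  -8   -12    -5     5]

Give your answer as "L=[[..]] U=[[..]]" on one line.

  R1 -= 1·R0 → [0,-1,0,-1]
  R2 -= 3·R0 → [0,-4,1,-3]
  R3 -= -4·R0 → [0,4,3,9]
  R2 -= 4·R1 → [0,0,1,1]
  R3 -= -4·R1 → [0,0,3,5]
  R3 -= 3·R2 → [0,0,0,2]

L=[[1,0,0,0],[1,1,0,0],[3,4,1,0],[-4,-4,3,1]] U=[[2,4,2,1],[0,-1,0,-1],[0,0,1,1],[0,0,0,2]]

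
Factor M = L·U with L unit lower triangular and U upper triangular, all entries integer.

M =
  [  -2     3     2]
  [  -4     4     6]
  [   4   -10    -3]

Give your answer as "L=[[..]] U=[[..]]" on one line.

L=[[1,0,0],[2,1,0],[-2,2,1]] U=[[-2,3,2],[0,-2,2],[0,0,-3]]

  R1 -= 2·R0 → [0,-2,2]
  R2 -= -2·R0 → [0,-4,1]
  R2 -= 2·R1 → [0,0,-3]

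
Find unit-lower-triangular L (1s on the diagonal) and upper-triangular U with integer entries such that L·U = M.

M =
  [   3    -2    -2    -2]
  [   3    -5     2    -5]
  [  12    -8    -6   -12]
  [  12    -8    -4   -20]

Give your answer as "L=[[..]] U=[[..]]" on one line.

  row1 -= 1·row0 → [0,-3,4,-3]
  row2 -= 4·row0 → [0,0,2,-4]
  row3 -= 4·row0 → [0,0,4,-12]
  row2 -= 0·row1 → [0,0,2,-4]
  row3 -= 0·row1 → [0,0,4,-12]
  row3 -= 2·row2 → [0,0,0,-4]

L=[[1,0,0,0],[1,1,0,0],[4,0,1,0],[4,0,2,1]] U=[[3,-2,-2,-2],[0,-3,4,-3],[0,0,2,-4],[0,0,0,-4]]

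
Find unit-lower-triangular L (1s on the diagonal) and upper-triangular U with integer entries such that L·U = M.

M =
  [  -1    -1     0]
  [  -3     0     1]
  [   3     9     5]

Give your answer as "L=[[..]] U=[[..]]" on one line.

L=[[1,0,0],[3,1,0],[-3,2,1]] U=[[-1,-1,0],[0,3,1],[0,0,3]]

  row1 -= 3·row0 → [0,3,1]
  row2 -= -3·row0 → [0,6,5]
  row2 -= 2·row1 → [0,0,3]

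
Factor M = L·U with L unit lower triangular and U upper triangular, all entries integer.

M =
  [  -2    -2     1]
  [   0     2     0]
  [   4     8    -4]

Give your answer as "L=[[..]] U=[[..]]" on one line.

L=[[1,0,0],[0,1,0],[-2,2,1]] U=[[-2,-2,1],[0,2,0],[0,0,-2]]

  r1 -= 0·r0 → [0,2,0]
  r2 -= -2·r0 → [0,4,-2]
  r2 -= 2·r1 → [0,0,-2]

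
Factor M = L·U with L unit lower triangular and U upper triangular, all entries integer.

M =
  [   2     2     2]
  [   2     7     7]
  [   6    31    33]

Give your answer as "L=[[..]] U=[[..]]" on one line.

L=[[1,0,0],[1,1,0],[3,5,1]] U=[[2,2,2],[0,5,5],[0,0,2]]

  R1 -= 1·R0 → [0,5,5]
  R2 -= 3·R0 → [0,25,27]
  R2 -= 5·R1 → [0,0,2]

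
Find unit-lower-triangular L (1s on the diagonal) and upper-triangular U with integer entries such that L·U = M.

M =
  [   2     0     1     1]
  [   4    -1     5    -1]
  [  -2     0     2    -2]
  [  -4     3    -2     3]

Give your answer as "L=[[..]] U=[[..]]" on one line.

  r1 -= 2·r0 → [0,-1,3,-3]
  r2 -= -1·r0 → [0,0,3,-1]
  r3 -= -2·r0 → [0,3,0,5]
  r2 -= 0·r1 → [0,0,3,-1]
  r3 -= -3·r1 → [0,0,9,-4]
  r3 -= 3·r2 → [0,0,0,-1]

L=[[1,0,0,0],[2,1,0,0],[-1,0,1,0],[-2,-3,3,1]] U=[[2,0,1,1],[0,-1,3,-3],[0,0,3,-1],[0,0,0,-1]]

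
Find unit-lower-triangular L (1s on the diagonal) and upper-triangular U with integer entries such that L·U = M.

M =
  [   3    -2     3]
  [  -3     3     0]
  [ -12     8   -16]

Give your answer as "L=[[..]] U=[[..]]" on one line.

  row1 -= -1·row0 → [0,1,3]
  row2 -= -4·row0 → [0,0,-4]
  row2 -= 0·row1 → [0,0,-4]

L=[[1,0,0],[-1,1,0],[-4,0,1]] U=[[3,-2,3],[0,1,3],[0,0,-4]]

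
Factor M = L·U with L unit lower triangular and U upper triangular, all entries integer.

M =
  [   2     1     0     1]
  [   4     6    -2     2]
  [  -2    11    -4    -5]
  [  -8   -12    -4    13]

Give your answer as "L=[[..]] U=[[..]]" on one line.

L=[[1,0,0,0],[2,1,0,0],[-1,3,1,0],[-4,-2,-4,1]] U=[[2,1,0,1],[0,4,-2,0],[0,0,2,-4],[0,0,0,1]]

  R1 -= 2·R0 → [0,4,-2,0]
  R2 -= -1·R0 → [0,12,-4,-4]
  R3 -= -4·R0 → [0,-8,-4,17]
  R2 -= 3·R1 → [0,0,2,-4]
  R3 -= -2·R1 → [0,0,-8,17]
  R3 -= -4·R2 → [0,0,0,1]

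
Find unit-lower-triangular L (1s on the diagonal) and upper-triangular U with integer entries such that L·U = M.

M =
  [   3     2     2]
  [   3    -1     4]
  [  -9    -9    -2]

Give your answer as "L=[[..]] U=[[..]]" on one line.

L=[[1,0,0],[1,1,0],[-3,1,1]] U=[[3,2,2],[0,-3,2],[0,0,2]]

  R1 -= 1·R0 → [0,-3,2]
  R2 -= -3·R0 → [0,-3,4]
  R2 -= 1·R1 → [0,0,2]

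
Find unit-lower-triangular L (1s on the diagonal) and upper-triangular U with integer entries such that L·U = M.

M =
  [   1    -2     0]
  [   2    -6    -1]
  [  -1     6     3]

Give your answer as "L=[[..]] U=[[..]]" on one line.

L=[[1,0,0],[2,1,0],[-1,-2,1]] U=[[1,-2,0],[0,-2,-1],[0,0,1]]

  R1 -= 2·R0 → [0,-2,-1]
  R2 -= -1·R0 → [0,4,3]
  R2 -= -2·R1 → [0,0,1]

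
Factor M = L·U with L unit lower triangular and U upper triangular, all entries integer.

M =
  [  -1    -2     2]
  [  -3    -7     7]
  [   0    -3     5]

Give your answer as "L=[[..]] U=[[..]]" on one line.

  R1 -= 3·R0 → [0,-1,1]
  R2 -= 0·R0 → [0,-3,5]
  R2 -= 3·R1 → [0,0,2]

L=[[1,0,0],[3,1,0],[0,3,1]] U=[[-1,-2,2],[0,-1,1],[0,0,2]]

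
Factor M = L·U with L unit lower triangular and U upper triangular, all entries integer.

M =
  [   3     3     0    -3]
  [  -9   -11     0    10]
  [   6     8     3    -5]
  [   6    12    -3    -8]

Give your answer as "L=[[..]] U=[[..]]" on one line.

  row1 -= -3·row0 → [0,-2,0,1]
  row2 -= 2·row0 → [0,2,3,1]
  row3 -= 2·row0 → [0,6,-3,-2]
  row2 -= -1·row1 → [0,0,3,2]
  row3 -= -3·row1 → [0,0,-3,1]
  row3 -= -1·row2 → [0,0,0,3]

L=[[1,0,0,0],[-3,1,0,0],[2,-1,1,0],[2,-3,-1,1]] U=[[3,3,0,-3],[0,-2,0,1],[0,0,3,2],[0,0,0,3]]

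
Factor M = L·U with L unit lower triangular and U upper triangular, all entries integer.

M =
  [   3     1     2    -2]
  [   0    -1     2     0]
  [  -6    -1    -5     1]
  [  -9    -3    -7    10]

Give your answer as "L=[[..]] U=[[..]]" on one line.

L=[[1,0,0,0],[0,1,0,0],[-2,-1,1,0],[-3,0,-1,1]] U=[[3,1,2,-2],[0,-1,2,0],[0,0,1,-3],[0,0,0,1]]

  R1 -= 0·R0 → [0,-1,2,0]
  R2 -= -2·R0 → [0,1,-1,-3]
  R3 -= -3·R0 → [0,0,-1,4]
  R2 -= -1·R1 → [0,0,1,-3]
  R3 -= 0·R1 → [0,0,-1,4]
  R3 -= -1·R2 → [0,0,0,1]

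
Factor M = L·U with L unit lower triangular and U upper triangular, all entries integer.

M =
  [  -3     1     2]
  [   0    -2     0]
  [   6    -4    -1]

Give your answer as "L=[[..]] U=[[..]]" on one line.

L=[[1,0,0],[0,1,0],[-2,1,1]] U=[[-3,1,2],[0,-2,0],[0,0,3]]

  row1 -= 0·row0 → [0,-2,0]
  row2 -= -2·row0 → [0,-2,3]
  row2 -= 1·row1 → [0,0,3]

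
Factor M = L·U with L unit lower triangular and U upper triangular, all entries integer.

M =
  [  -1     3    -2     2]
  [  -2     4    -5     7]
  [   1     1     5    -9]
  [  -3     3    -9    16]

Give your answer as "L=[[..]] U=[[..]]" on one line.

  row1 -= 2·row0 → [0,-2,-1,3]
  row2 -= -1·row0 → [0,4,3,-7]
  row3 -= 3·row0 → [0,-6,-3,10]
  row2 -= -2·row1 → [0,0,1,-1]
  row3 -= 3·row1 → [0,0,0,1]
  row3 -= 0·row2 → [0,0,0,1]

L=[[1,0,0,0],[2,1,0,0],[-1,-2,1,0],[3,3,0,1]] U=[[-1,3,-2,2],[0,-2,-1,3],[0,0,1,-1],[0,0,0,1]]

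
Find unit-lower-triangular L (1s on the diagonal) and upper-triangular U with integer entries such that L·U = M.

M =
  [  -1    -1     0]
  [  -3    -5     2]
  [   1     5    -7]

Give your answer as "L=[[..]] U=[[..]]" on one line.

  R1 -= 3·R0 → [0,-2,2]
  R2 -= -1·R0 → [0,4,-7]
  R2 -= -2·R1 → [0,0,-3]

L=[[1,0,0],[3,1,0],[-1,-2,1]] U=[[-1,-1,0],[0,-2,2],[0,0,-3]]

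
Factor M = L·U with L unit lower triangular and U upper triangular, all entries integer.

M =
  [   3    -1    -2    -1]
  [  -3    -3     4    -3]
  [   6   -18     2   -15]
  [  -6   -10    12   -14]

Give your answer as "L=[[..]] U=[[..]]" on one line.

  row1 -= -1·row0 → [0,-4,2,-4]
  row2 -= 2·row0 → [0,-16,6,-13]
  row3 -= -2·row0 → [0,-12,8,-16]
  row2 -= 4·row1 → [0,0,-2,3]
  row3 -= 3·row1 → [0,0,2,-4]
  row3 -= -1·row2 → [0,0,0,-1]

L=[[1,0,0,0],[-1,1,0,0],[2,4,1,0],[-2,3,-1,1]] U=[[3,-1,-2,-1],[0,-4,2,-4],[0,0,-2,3],[0,0,0,-1]]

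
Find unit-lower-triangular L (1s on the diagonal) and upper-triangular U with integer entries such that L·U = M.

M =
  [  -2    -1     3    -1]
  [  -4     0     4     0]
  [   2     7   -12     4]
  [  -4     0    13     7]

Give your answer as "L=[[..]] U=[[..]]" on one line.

L=[[1,0,0,0],[2,1,0,0],[-1,3,1,0],[2,1,-3,1]] U=[[-2,-1,3,-1],[0,2,-2,2],[0,0,-3,-3],[0,0,0,-2]]

  row1 -= 2·row0 → [0,2,-2,2]
  row2 -= -1·row0 → [0,6,-9,3]
  row3 -= 2·row0 → [0,2,7,9]
  row2 -= 3·row1 → [0,0,-3,-3]
  row3 -= 1·row1 → [0,0,9,7]
  row3 -= -3·row2 → [0,0,0,-2]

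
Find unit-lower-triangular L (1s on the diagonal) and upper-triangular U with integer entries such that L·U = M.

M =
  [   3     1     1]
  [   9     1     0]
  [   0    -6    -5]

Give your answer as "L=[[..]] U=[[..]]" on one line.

  row1 -= 3·row0 → [0,-2,-3]
  row2 -= 0·row0 → [0,-6,-5]
  row2 -= 3·row1 → [0,0,4]

L=[[1,0,0],[3,1,0],[0,3,1]] U=[[3,1,1],[0,-2,-3],[0,0,4]]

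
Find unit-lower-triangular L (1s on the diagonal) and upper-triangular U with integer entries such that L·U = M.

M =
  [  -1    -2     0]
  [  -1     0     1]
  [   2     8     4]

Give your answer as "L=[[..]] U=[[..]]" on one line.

  row1 -= 1·row0 → [0,2,1]
  row2 -= -2·row0 → [0,4,4]
  row2 -= 2·row1 → [0,0,2]

L=[[1,0,0],[1,1,0],[-2,2,1]] U=[[-1,-2,0],[0,2,1],[0,0,2]]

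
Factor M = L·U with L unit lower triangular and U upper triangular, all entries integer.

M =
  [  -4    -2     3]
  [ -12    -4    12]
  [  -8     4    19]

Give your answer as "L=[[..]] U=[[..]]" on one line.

L=[[1,0,0],[3,1,0],[2,4,1]] U=[[-4,-2,3],[0,2,3],[0,0,1]]

  R1 -= 3·R0 → [0,2,3]
  R2 -= 2·R0 → [0,8,13]
  R2 -= 4·R1 → [0,0,1]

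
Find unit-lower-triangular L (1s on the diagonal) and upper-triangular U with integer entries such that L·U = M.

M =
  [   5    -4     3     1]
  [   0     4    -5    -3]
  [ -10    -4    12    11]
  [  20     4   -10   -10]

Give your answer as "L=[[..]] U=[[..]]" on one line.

L=[[1,0,0,0],[0,1,0,0],[-2,-3,1,0],[4,5,1,1]] U=[[5,-4,3,1],[0,4,-5,-3],[0,0,3,4],[0,0,0,-3]]

  row1 -= 0·row0 → [0,4,-5,-3]
  row2 -= -2·row0 → [0,-12,18,13]
  row3 -= 4·row0 → [0,20,-22,-14]
  row2 -= -3·row1 → [0,0,3,4]
  row3 -= 5·row1 → [0,0,3,1]
  row3 -= 1·row2 → [0,0,0,-3]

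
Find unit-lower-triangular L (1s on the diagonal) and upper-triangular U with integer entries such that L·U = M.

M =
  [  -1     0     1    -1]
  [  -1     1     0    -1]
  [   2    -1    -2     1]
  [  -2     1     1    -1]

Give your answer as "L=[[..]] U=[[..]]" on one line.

L=[[1,0,0,0],[1,1,0,0],[-2,-1,1,0],[2,1,0,1]] U=[[-1,0,1,-1],[0,1,-1,0],[0,0,-1,-1],[0,0,0,1]]

  r1 -= 1·r0 → [0,1,-1,0]
  r2 -= -2·r0 → [0,-1,0,-1]
  r3 -= 2·r0 → [0,1,-1,1]
  r2 -= -1·r1 → [0,0,-1,-1]
  r3 -= 1·r1 → [0,0,0,1]
  r3 -= 0·r2 → [0,0,0,1]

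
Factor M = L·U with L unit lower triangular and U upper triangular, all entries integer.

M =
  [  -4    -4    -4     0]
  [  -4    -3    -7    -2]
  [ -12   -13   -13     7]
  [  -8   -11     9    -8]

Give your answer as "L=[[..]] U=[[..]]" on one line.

L=[[1,0,0,0],[1,1,0,0],[3,-1,1,0],[2,-3,-2,1]] U=[[-4,-4,-4,0],[0,1,-3,-2],[0,0,-4,5],[0,0,0,-4]]

  R1 -= 1·R0 → [0,1,-3,-2]
  R2 -= 3·R0 → [0,-1,-1,7]
  R3 -= 2·R0 → [0,-3,17,-8]
  R2 -= -1·R1 → [0,0,-4,5]
  R3 -= -3·R1 → [0,0,8,-14]
  R3 -= -2·R2 → [0,0,0,-4]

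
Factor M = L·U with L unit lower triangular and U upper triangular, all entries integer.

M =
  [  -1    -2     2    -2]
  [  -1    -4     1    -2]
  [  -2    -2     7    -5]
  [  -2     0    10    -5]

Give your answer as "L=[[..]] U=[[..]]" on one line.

  row1 -= 1·row0 → [0,-2,-1,0]
  row2 -= 2·row0 → [0,2,3,-1]
  row3 -= 2·row0 → [0,4,6,-1]
  row2 -= -1·row1 → [0,0,2,-1]
  row3 -= -2·row1 → [0,0,4,-1]
  row3 -= 2·row2 → [0,0,0,1]

L=[[1,0,0,0],[1,1,0,0],[2,-1,1,0],[2,-2,2,1]] U=[[-1,-2,2,-2],[0,-2,-1,0],[0,0,2,-1],[0,0,0,1]]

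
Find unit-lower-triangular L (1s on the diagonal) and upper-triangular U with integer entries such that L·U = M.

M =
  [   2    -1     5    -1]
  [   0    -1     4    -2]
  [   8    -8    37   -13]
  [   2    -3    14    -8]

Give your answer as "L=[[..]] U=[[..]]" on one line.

L=[[1,0,0,0],[0,1,0,0],[4,4,1,0],[1,2,1,1]] U=[[2,-1,5,-1],[0,-1,4,-2],[0,0,1,-1],[0,0,0,-2]]

  r1 -= 0·r0 → [0,-1,4,-2]
  r2 -= 4·r0 → [0,-4,17,-9]
  r3 -= 1·r0 → [0,-2,9,-7]
  r2 -= 4·r1 → [0,0,1,-1]
  r3 -= 2·r1 → [0,0,1,-3]
  r3 -= 1·r2 → [0,0,0,-2]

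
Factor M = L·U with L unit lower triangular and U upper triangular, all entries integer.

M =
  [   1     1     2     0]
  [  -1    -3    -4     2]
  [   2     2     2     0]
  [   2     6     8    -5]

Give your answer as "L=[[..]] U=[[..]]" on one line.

  r1 -= -1·r0 → [0,-2,-2,2]
  r2 -= 2·r0 → [0,0,-2,0]
  r3 -= 2·r0 → [0,4,4,-5]
  r2 -= 0·r1 → [0,0,-2,0]
  r3 -= -2·r1 → [0,0,0,-1]
  r3 -= 0·r2 → [0,0,0,-1]

L=[[1,0,0,0],[-1,1,0,0],[2,0,1,0],[2,-2,0,1]] U=[[1,1,2,0],[0,-2,-2,2],[0,0,-2,0],[0,0,0,-1]]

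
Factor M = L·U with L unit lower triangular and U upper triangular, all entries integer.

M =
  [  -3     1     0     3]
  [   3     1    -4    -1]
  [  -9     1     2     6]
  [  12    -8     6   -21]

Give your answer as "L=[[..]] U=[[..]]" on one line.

L=[[1,0,0,0],[-1,1,0,0],[3,-1,1,0],[-4,-2,1,1]] U=[[-3,1,0,3],[0,2,-4,2],[0,0,-2,-1],[0,0,0,-4]]

  R1 -= -1·R0 → [0,2,-4,2]
  R2 -= 3·R0 → [0,-2,2,-3]
  R3 -= -4·R0 → [0,-4,6,-9]
  R2 -= -1·R1 → [0,0,-2,-1]
  R3 -= -2·R1 → [0,0,-2,-5]
  R3 -= 1·R2 → [0,0,0,-4]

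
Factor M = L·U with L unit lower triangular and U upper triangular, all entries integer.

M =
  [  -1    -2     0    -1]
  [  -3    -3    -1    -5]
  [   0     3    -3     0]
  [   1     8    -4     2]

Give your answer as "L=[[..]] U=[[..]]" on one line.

L=[[1,0,0,0],[3,1,0,0],[0,1,1,0],[-1,2,1,1]] U=[[-1,-2,0,-1],[0,3,-1,-2],[0,0,-2,2],[0,0,0,3]]

  r1 -= 3·r0 → [0,3,-1,-2]
  r2 -= 0·r0 → [0,3,-3,0]
  r3 -= -1·r0 → [0,6,-4,1]
  r2 -= 1·r1 → [0,0,-2,2]
  r3 -= 2·r1 → [0,0,-2,5]
  r3 -= 1·r2 → [0,0,0,3]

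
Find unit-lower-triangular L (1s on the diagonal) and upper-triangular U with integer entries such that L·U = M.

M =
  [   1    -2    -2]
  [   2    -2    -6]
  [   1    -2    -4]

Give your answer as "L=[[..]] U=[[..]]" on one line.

L=[[1,0,0],[2,1,0],[1,0,1]] U=[[1,-2,-2],[0,2,-2],[0,0,-2]]

  r1 -= 2·r0 → [0,2,-2]
  r2 -= 1·r0 → [0,0,-2]
  r2 -= 0·r1 → [0,0,-2]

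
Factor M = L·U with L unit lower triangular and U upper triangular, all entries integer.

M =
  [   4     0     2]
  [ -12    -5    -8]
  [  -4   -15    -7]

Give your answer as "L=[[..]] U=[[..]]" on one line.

  R1 -= -3·R0 → [0,-5,-2]
  R2 -= -1·R0 → [0,-15,-5]
  R2 -= 3·R1 → [0,0,1]

L=[[1,0,0],[-3,1,0],[-1,3,1]] U=[[4,0,2],[0,-5,-2],[0,0,1]]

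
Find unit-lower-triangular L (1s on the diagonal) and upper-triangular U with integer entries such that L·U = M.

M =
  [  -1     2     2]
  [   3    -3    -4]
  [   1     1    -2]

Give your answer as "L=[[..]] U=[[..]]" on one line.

L=[[1,0,0],[-3,1,0],[-1,1,1]] U=[[-1,2,2],[0,3,2],[0,0,-2]]

  R1 -= -3·R0 → [0,3,2]
  R2 -= -1·R0 → [0,3,0]
  R2 -= 1·R1 → [0,0,-2]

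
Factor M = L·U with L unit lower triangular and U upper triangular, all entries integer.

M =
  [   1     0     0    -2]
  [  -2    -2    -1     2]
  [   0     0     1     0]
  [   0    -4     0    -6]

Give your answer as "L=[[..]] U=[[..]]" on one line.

  row1 -= -2·row0 → [0,-2,-1,-2]
  row2 -= 0·row0 → [0,0,1,0]
  row3 -= 0·row0 → [0,-4,0,-6]
  row2 -= 0·row1 → [0,0,1,0]
  row3 -= 2·row1 → [0,0,2,-2]
  row3 -= 2·row2 → [0,0,0,-2]

L=[[1,0,0,0],[-2,1,0,0],[0,0,1,0],[0,2,2,1]] U=[[1,0,0,-2],[0,-2,-1,-2],[0,0,1,0],[0,0,0,-2]]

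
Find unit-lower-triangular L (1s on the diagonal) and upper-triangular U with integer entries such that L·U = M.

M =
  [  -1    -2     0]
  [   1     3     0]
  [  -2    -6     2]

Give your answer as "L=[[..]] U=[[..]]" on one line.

  R1 -= -1·R0 → [0,1,0]
  R2 -= 2·R0 → [0,-2,2]
  R2 -= -2·R1 → [0,0,2]

L=[[1,0,0],[-1,1,0],[2,-2,1]] U=[[-1,-2,0],[0,1,0],[0,0,2]]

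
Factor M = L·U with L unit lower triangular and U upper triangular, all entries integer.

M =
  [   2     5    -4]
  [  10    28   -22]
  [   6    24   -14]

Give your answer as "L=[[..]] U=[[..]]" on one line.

L=[[1,0,0],[5,1,0],[3,3,1]] U=[[2,5,-4],[0,3,-2],[0,0,4]]

  row1 -= 5·row0 → [0,3,-2]
  row2 -= 3·row0 → [0,9,-2]
  row2 -= 3·row1 → [0,0,4]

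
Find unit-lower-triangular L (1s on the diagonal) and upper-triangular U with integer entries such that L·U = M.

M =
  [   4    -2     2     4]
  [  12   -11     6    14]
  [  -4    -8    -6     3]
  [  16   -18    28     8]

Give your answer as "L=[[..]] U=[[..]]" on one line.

L=[[1,0,0,0],[3,1,0,0],[-1,2,1,0],[4,2,-5,1]] U=[[4,-2,2,4],[0,-5,0,2],[0,0,-4,3],[0,0,0,3]]

  row1 -= 3·row0 → [0,-5,0,2]
  row2 -= -1·row0 → [0,-10,-4,7]
  row3 -= 4·row0 → [0,-10,20,-8]
  row2 -= 2·row1 → [0,0,-4,3]
  row3 -= 2·row1 → [0,0,20,-12]
  row3 -= -5·row2 → [0,0,0,3]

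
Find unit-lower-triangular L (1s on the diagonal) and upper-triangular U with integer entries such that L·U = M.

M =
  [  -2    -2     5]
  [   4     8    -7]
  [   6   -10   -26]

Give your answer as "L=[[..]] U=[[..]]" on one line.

L=[[1,0,0],[-2,1,0],[-3,-4,1]] U=[[-2,-2,5],[0,4,3],[0,0,1]]

  r1 -= -2·r0 → [0,4,3]
  r2 -= -3·r0 → [0,-16,-11]
  r2 -= -4·r1 → [0,0,1]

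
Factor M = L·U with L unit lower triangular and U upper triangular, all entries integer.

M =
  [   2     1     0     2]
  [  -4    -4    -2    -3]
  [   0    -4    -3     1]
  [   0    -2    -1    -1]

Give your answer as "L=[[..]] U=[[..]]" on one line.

L=[[1,0,0,0],[-2,1,0,0],[0,2,1,0],[0,1,1,1]] U=[[2,1,0,2],[0,-2,-2,1],[0,0,1,-1],[0,0,0,-1]]

  r1 -= -2·r0 → [0,-2,-2,1]
  r2 -= 0·r0 → [0,-4,-3,1]
  r3 -= 0·r0 → [0,-2,-1,-1]
  r2 -= 2·r1 → [0,0,1,-1]
  r3 -= 1·r1 → [0,0,1,-2]
  r3 -= 1·r2 → [0,0,0,-1]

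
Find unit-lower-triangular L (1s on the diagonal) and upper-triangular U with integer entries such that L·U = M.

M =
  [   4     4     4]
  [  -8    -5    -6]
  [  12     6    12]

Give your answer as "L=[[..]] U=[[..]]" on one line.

L=[[1,0,0],[-2,1,0],[3,-2,1]] U=[[4,4,4],[0,3,2],[0,0,4]]

  row1 -= -2·row0 → [0,3,2]
  row2 -= 3·row0 → [0,-6,0]
  row2 -= -2·row1 → [0,0,4]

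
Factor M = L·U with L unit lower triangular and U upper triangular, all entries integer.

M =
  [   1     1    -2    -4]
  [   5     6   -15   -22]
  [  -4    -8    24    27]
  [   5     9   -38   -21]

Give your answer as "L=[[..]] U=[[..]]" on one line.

L=[[1,0,0,0],[5,1,0,0],[-4,-4,1,0],[5,4,2,1]] U=[[1,1,-2,-4],[0,1,-5,-2],[0,0,-4,3],[0,0,0,1]]

  row1 -= 5·row0 → [0,1,-5,-2]
  row2 -= -4·row0 → [0,-4,16,11]
  row3 -= 5·row0 → [0,4,-28,-1]
  row2 -= -4·row1 → [0,0,-4,3]
  row3 -= 4·row1 → [0,0,-8,7]
  row3 -= 2·row2 → [0,0,0,1]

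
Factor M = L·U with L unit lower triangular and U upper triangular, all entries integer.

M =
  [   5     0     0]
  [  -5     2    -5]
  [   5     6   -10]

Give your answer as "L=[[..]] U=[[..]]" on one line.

L=[[1,0,0],[-1,1,0],[1,3,1]] U=[[5,0,0],[0,2,-5],[0,0,5]]

  r1 -= -1·r0 → [0,2,-5]
  r2 -= 1·r0 → [0,6,-10]
  r2 -= 3·r1 → [0,0,5]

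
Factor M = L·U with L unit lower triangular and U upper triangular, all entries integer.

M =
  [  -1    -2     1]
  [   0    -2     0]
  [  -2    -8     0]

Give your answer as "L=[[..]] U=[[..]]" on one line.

  r1 -= 0·r0 → [0,-2,0]
  r2 -= 2·r0 → [0,-4,-2]
  r2 -= 2·r1 → [0,0,-2]

L=[[1,0,0],[0,1,0],[2,2,1]] U=[[-1,-2,1],[0,-2,0],[0,0,-2]]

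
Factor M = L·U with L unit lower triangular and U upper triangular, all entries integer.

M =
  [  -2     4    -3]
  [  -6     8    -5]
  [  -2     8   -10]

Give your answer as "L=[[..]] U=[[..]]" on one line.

  r1 -= 3·r0 → [0,-4,4]
  r2 -= 1·r0 → [0,4,-7]
  r2 -= -1·r1 → [0,0,-3]

L=[[1,0,0],[3,1,0],[1,-1,1]] U=[[-2,4,-3],[0,-4,4],[0,0,-3]]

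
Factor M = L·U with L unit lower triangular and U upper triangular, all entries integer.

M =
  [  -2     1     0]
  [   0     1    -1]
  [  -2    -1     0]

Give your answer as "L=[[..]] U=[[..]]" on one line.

  row1 -= 0·row0 → [0,1,-1]
  row2 -= 1·row0 → [0,-2,0]
  row2 -= -2·row1 → [0,0,-2]

L=[[1,0,0],[0,1,0],[1,-2,1]] U=[[-2,1,0],[0,1,-1],[0,0,-2]]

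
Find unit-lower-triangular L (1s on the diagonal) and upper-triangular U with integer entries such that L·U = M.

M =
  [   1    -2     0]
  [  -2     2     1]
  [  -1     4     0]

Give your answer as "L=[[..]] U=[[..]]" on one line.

L=[[1,0,0],[-2,1,0],[-1,-1,1]] U=[[1,-2,0],[0,-2,1],[0,0,1]]

  r1 -= -2·r0 → [0,-2,1]
  r2 -= -1·r0 → [0,2,0]
  r2 -= -1·r1 → [0,0,1]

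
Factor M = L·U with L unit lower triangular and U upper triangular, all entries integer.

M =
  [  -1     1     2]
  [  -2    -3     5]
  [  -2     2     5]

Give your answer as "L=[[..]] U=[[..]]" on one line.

L=[[1,0,0],[2,1,0],[2,0,1]] U=[[-1,1,2],[0,-5,1],[0,0,1]]

  r1 -= 2·r0 → [0,-5,1]
  r2 -= 2·r0 → [0,0,1]
  r2 -= 0·r1 → [0,0,1]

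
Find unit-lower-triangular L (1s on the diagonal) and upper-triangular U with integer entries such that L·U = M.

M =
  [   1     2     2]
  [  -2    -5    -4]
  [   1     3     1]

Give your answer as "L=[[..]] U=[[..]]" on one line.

L=[[1,0,0],[-2,1,0],[1,-1,1]] U=[[1,2,2],[0,-1,0],[0,0,-1]]

  r1 -= -2·r0 → [0,-1,0]
  r2 -= 1·r0 → [0,1,-1]
  r2 -= -1·r1 → [0,0,-1]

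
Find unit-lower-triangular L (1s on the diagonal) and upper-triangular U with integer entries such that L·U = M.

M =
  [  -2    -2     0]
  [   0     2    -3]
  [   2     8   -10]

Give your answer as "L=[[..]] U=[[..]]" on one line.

L=[[1,0,0],[0,1,0],[-1,3,1]] U=[[-2,-2,0],[0,2,-3],[0,0,-1]]

  R1 -= 0·R0 → [0,2,-3]
  R2 -= -1·R0 → [0,6,-10]
  R2 -= 3·R1 → [0,0,-1]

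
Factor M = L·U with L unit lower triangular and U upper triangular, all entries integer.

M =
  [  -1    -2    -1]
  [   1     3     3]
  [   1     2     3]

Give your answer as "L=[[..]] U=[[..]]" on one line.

L=[[1,0,0],[-1,1,0],[-1,0,1]] U=[[-1,-2,-1],[0,1,2],[0,0,2]]

  R1 -= -1·R0 → [0,1,2]
  R2 -= -1·R0 → [0,0,2]
  R2 -= 0·R1 → [0,0,2]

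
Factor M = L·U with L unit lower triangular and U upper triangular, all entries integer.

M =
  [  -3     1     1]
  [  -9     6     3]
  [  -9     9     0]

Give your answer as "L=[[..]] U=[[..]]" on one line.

  R1 -= 3·R0 → [0,3,0]
  R2 -= 3·R0 → [0,6,-3]
  R2 -= 2·R1 → [0,0,-3]

L=[[1,0,0],[3,1,0],[3,2,1]] U=[[-3,1,1],[0,3,0],[0,0,-3]]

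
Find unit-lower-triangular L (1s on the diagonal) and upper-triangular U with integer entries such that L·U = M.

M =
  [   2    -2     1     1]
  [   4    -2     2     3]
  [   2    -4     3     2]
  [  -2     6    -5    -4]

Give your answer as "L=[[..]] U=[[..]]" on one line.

L=[[1,0,0,0],[2,1,0,0],[1,-1,1,0],[-1,2,-2,1]] U=[[2,-2,1,1],[0,2,0,1],[0,0,2,2],[0,0,0,-1]]

  R1 -= 2·R0 → [0,2,0,1]
  R2 -= 1·R0 → [0,-2,2,1]
  R3 -= -1·R0 → [0,4,-4,-3]
  R2 -= -1·R1 → [0,0,2,2]
  R3 -= 2·R1 → [0,0,-4,-5]
  R3 -= -2·R2 → [0,0,0,-1]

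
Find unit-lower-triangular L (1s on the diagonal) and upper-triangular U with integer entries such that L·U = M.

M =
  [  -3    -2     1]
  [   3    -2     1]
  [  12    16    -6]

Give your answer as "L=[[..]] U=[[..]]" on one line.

L=[[1,0,0],[-1,1,0],[-4,-2,1]] U=[[-3,-2,1],[0,-4,2],[0,0,2]]

  r1 -= -1·r0 → [0,-4,2]
  r2 -= -4·r0 → [0,8,-2]
  r2 -= -2·r1 → [0,0,2]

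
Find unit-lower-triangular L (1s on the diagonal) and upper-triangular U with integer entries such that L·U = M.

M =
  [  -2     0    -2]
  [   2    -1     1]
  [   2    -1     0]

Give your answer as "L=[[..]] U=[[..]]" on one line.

  r1 -= -1·r0 → [0,-1,-1]
  r2 -= -1·r0 → [0,-1,-2]
  r2 -= 1·r1 → [0,0,-1]

L=[[1,0,0],[-1,1,0],[-1,1,1]] U=[[-2,0,-2],[0,-1,-1],[0,0,-1]]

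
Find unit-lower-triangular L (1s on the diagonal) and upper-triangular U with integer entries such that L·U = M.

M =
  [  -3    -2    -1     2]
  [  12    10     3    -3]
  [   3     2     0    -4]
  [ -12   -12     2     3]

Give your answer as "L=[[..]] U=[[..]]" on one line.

  row1 -= -4·row0 → [0,2,-1,5]
  row2 -= -1·row0 → [0,0,-1,-2]
  row3 -= 4·row0 → [0,-4,6,-5]
  row2 -= 0·row1 → [0,0,-1,-2]
  row3 -= -2·row1 → [0,0,4,5]
  row3 -= -4·row2 → [0,0,0,-3]

L=[[1,0,0,0],[-4,1,0,0],[-1,0,1,0],[4,-2,-4,1]] U=[[-3,-2,-1,2],[0,2,-1,5],[0,0,-1,-2],[0,0,0,-3]]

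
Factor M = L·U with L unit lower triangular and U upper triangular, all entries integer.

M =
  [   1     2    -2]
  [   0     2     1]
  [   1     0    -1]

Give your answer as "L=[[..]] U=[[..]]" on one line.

  r1 -= 0·r0 → [0,2,1]
  r2 -= 1·r0 → [0,-2,1]
  r2 -= -1·r1 → [0,0,2]

L=[[1,0,0],[0,1,0],[1,-1,1]] U=[[1,2,-2],[0,2,1],[0,0,2]]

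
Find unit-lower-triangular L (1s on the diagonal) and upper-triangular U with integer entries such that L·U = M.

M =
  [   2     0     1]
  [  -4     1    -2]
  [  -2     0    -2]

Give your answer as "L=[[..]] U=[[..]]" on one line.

  row1 -= -2·row0 → [0,1,0]
  row2 -= -1·row0 → [0,0,-1]
  row2 -= 0·row1 → [0,0,-1]

L=[[1,0,0],[-2,1,0],[-1,0,1]] U=[[2,0,1],[0,1,0],[0,0,-1]]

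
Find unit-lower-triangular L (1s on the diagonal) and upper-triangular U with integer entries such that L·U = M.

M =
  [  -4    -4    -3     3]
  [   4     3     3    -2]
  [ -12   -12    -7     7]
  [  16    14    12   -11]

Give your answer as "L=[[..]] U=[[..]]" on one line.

  row1 -= -1·row0 → [0,-1,0,1]
  row2 -= 3·row0 → [0,0,2,-2]
  row3 -= -4·row0 → [0,-2,0,1]
  row2 -= 0·row1 → [0,0,2,-2]
  row3 -= 2·row1 → [0,0,0,-1]
  row3 -= 0·row2 → [0,0,0,-1]

L=[[1,0,0,0],[-1,1,0,0],[3,0,1,0],[-4,2,0,1]] U=[[-4,-4,-3,3],[0,-1,0,1],[0,0,2,-2],[0,0,0,-1]]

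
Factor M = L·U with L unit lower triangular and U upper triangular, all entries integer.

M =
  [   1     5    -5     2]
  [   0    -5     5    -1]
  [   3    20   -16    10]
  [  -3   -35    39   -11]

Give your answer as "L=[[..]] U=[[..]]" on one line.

L=[[1,0,0,0],[0,1,0,0],[3,-1,1,0],[-3,4,1,1]] U=[[1,5,-5,2],[0,-5,5,-1],[0,0,4,3],[0,0,0,-4]]

  r1 -= 0·r0 → [0,-5,5,-1]
  r2 -= 3·r0 → [0,5,-1,4]
  r3 -= -3·r0 → [0,-20,24,-5]
  r2 -= -1·r1 → [0,0,4,3]
  r3 -= 4·r1 → [0,0,4,-1]
  r3 -= 1·r2 → [0,0,0,-4]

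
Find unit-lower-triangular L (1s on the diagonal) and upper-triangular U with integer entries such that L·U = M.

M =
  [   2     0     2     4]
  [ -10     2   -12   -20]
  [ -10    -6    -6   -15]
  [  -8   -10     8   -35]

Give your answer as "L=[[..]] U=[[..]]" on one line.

L=[[1,0,0,0],[-5,1,0,0],[-5,-3,1,0],[-4,-5,-3,1]] U=[[2,0,2,4],[0,2,-2,0],[0,0,-2,5],[0,0,0,-4]]

  R1 -= -5·R0 → [0,2,-2,0]
  R2 -= -5·R0 → [0,-6,4,5]
  R3 -= -4·R0 → [0,-10,16,-19]
  R2 -= -3·R1 → [0,0,-2,5]
  R3 -= -5·R1 → [0,0,6,-19]
  R3 -= -3·R2 → [0,0,0,-4]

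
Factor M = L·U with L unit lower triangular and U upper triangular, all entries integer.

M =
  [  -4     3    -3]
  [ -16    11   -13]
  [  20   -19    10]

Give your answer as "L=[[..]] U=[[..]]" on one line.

  row1 -= 4·row0 → [0,-1,-1]
  row2 -= -5·row0 → [0,-4,-5]
  row2 -= 4·row1 → [0,0,-1]

L=[[1,0,0],[4,1,0],[-5,4,1]] U=[[-4,3,-3],[0,-1,-1],[0,0,-1]]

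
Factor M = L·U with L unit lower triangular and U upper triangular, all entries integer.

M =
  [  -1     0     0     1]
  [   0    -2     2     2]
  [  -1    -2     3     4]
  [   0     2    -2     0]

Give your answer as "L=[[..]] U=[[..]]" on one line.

L=[[1,0,0,0],[0,1,0,0],[1,1,1,0],[0,-1,0,1]] U=[[-1,0,0,1],[0,-2,2,2],[0,0,1,1],[0,0,0,2]]

  R1 -= 0·R0 → [0,-2,2,2]
  R2 -= 1·R0 → [0,-2,3,3]
  R3 -= 0·R0 → [0,2,-2,0]
  R2 -= 1·R1 → [0,0,1,1]
  R3 -= -1·R1 → [0,0,0,2]
  R3 -= 0·R2 → [0,0,0,2]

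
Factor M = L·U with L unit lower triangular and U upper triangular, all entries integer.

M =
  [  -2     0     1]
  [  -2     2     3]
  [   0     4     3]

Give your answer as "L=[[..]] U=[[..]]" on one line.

L=[[1,0,0],[1,1,0],[0,2,1]] U=[[-2,0,1],[0,2,2],[0,0,-1]]

  R1 -= 1·R0 → [0,2,2]
  R2 -= 0·R0 → [0,4,3]
  R2 -= 2·R1 → [0,0,-1]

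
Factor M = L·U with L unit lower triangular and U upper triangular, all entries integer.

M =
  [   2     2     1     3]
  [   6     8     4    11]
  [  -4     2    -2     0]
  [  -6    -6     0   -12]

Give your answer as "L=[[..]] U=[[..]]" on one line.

  R1 -= 3·R0 → [0,2,1,2]
  R2 -= -2·R0 → [0,6,0,6]
  R3 -= -3·R0 → [0,0,3,-3]
  R2 -= 3·R1 → [0,0,-3,0]
  R3 -= 0·R1 → [0,0,3,-3]
  R3 -= -1·R2 → [0,0,0,-3]

L=[[1,0,0,0],[3,1,0,0],[-2,3,1,0],[-3,0,-1,1]] U=[[2,2,1,3],[0,2,1,2],[0,0,-3,0],[0,0,0,-3]]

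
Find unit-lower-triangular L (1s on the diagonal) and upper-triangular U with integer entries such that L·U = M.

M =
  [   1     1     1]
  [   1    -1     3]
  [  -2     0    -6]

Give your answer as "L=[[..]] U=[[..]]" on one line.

L=[[1,0,0],[1,1,0],[-2,-1,1]] U=[[1,1,1],[0,-2,2],[0,0,-2]]

  R1 -= 1·R0 → [0,-2,2]
  R2 -= -2·R0 → [0,2,-4]
  R2 -= -1·R1 → [0,0,-2]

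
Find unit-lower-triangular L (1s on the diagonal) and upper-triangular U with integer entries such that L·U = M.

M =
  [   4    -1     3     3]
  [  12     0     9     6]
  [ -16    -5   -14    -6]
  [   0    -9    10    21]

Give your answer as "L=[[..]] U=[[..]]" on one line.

  r1 -= 3·r0 → [0,3,0,-3]
  r2 -= -4·r0 → [0,-9,-2,6]
  r3 -= 0·r0 → [0,-9,10,21]
  r2 -= -3·r1 → [0,0,-2,-3]
  r3 -= -3·r1 → [0,0,10,12]
  r3 -= -5·r2 → [0,0,0,-3]

L=[[1,0,0,0],[3,1,0,0],[-4,-3,1,0],[0,-3,-5,1]] U=[[4,-1,3,3],[0,3,0,-3],[0,0,-2,-3],[0,0,0,-3]]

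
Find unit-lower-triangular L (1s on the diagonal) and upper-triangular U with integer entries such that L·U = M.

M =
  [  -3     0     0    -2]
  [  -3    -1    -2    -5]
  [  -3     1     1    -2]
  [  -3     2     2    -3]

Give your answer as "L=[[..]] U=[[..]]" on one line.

L=[[1,0,0,0],[1,1,0,0],[1,-1,1,0],[1,-2,2,1]] U=[[-3,0,0,-2],[0,-1,-2,-3],[0,0,-1,-3],[0,0,0,-1]]

  R1 -= 1·R0 → [0,-1,-2,-3]
  R2 -= 1·R0 → [0,1,1,0]
  R3 -= 1·R0 → [0,2,2,-1]
  R2 -= -1·R1 → [0,0,-1,-3]
  R3 -= -2·R1 → [0,0,-2,-7]
  R3 -= 2·R2 → [0,0,0,-1]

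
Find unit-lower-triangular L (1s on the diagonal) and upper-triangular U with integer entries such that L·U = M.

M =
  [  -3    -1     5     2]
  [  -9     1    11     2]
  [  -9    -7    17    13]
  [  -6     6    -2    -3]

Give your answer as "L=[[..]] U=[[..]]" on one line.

  row1 -= 3·row0 → [0,4,-4,-4]
  row2 -= 3·row0 → [0,-4,2,7]
  row3 -= 2·row0 → [0,8,-12,-7]
  row2 -= -1·row1 → [0,0,-2,3]
  row3 -= 2·row1 → [0,0,-4,1]
  row3 -= 2·row2 → [0,0,0,-5]

L=[[1,0,0,0],[3,1,0,0],[3,-1,1,0],[2,2,2,1]] U=[[-3,-1,5,2],[0,4,-4,-4],[0,0,-2,3],[0,0,0,-5]]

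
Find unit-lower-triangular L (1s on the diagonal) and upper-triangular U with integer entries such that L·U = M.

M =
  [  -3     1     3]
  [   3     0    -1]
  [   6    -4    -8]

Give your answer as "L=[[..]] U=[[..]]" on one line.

L=[[1,0,0],[-1,1,0],[-2,-2,1]] U=[[-3,1,3],[0,1,2],[0,0,2]]

  row1 -= -1·row0 → [0,1,2]
  row2 -= -2·row0 → [0,-2,-2]
  row2 -= -2·row1 → [0,0,2]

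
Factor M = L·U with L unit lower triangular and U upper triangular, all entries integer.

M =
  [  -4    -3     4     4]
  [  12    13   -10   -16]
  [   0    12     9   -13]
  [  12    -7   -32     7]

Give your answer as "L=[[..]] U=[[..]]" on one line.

L=[[1,0,0,0],[-3,1,0,0],[0,3,1,0],[-3,-4,-4,1]] U=[[-4,-3,4,4],[0,4,2,-4],[0,0,3,-1],[0,0,0,-1]]

  row1 -= -3·row0 → [0,4,2,-4]
  row2 -= 0·row0 → [0,12,9,-13]
  row3 -= -3·row0 → [0,-16,-20,19]
  row2 -= 3·row1 → [0,0,3,-1]
  row3 -= -4·row1 → [0,0,-12,3]
  row3 -= -4·row2 → [0,0,0,-1]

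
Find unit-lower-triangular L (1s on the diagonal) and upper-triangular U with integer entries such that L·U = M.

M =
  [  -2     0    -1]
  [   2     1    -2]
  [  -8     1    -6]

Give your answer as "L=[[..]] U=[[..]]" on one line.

L=[[1,0,0],[-1,1,0],[4,1,1]] U=[[-2,0,-1],[0,1,-3],[0,0,1]]

  R1 -= -1·R0 → [0,1,-3]
  R2 -= 4·R0 → [0,1,-2]
  R2 -= 1·R1 → [0,0,1]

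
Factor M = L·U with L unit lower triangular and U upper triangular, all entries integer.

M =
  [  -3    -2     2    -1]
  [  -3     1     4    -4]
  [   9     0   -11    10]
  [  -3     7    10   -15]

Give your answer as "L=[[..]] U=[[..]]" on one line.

L=[[1,0,0,0],[1,1,0,0],[-3,-2,1,0],[1,3,-2,1]] U=[[-3,-2,2,-1],[0,3,2,-3],[0,0,-1,1],[0,0,0,-3]]

  R1 -= 1·R0 → [0,3,2,-3]
  R2 -= -3·R0 → [0,-6,-5,7]
  R3 -= 1·R0 → [0,9,8,-14]
  R2 -= -2·R1 → [0,0,-1,1]
  R3 -= 3·R1 → [0,0,2,-5]
  R3 -= -2·R2 → [0,0,0,-3]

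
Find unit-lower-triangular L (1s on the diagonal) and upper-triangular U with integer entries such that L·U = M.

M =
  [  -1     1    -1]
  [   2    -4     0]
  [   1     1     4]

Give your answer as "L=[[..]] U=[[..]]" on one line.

  r1 -= -2·r0 → [0,-2,-2]
  r2 -= -1·r0 → [0,2,3]
  r2 -= -1·r1 → [0,0,1]

L=[[1,0,0],[-2,1,0],[-1,-1,1]] U=[[-1,1,-1],[0,-2,-2],[0,0,1]]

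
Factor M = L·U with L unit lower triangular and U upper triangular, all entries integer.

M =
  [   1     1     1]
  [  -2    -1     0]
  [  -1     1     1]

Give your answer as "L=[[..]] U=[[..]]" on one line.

  R1 -= -2·R0 → [0,1,2]
  R2 -= -1·R0 → [0,2,2]
  R2 -= 2·R1 → [0,0,-2]

L=[[1,0,0],[-2,1,0],[-1,2,1]] U=[[1,1,1],[0,1,2],[0,0,-2]]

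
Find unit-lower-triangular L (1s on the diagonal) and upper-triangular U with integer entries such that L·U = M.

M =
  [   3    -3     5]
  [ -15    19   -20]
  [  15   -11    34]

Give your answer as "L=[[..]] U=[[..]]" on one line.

L=[[1,0,0],[-5,1,0],[5,1,1]] U=[[3,-3,5],[0,4,5],[0,0,4]]

  row1 -= -5·row0 → [0,4,5]
  row2 -= 5·row0 → [0,4,9]
  row2 -= 1·row1 → [0,0,4]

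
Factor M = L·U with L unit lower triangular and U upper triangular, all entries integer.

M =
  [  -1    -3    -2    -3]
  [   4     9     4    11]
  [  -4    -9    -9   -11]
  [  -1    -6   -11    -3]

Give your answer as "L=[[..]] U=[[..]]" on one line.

L=[[1,0,0,0],[-4,1,0,0],[4,-1,1,0],[1,1,1,1]] U=[[-1,-3,-2,-3],[0,-3,-4,-1],[0,0,-5,0],[0,0,0,1]]

  row1 -= -4·row0 → [0,-3,-4,-1]
  row2 -= 4·row0 → [0,3,-1,1]
  row3 -= 1·row0 → [0,-3,-9,0]
  row2 -= -1·row1 → [0,0,-5,0]
  row3 -= 1·row1 → [0,0,-5,1]
  row3 -= 1·row2 → [0,0,0,1]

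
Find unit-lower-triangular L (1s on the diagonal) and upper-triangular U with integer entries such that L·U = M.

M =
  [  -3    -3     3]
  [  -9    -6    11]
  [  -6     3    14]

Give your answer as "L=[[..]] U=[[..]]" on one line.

L=[[1,0,0],[3,1,0],[2,3,1]] U=[[-3,-3,3],[0,3,2],[0,0,2]]

  R1 -= 3·R0 → [0,3,2]
  R2 -= 2·R0 → [0,9,8]
  R2 -= 3·R1 → [0,0,2]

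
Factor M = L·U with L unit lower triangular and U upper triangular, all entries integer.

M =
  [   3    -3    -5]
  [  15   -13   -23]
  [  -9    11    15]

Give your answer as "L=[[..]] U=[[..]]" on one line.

  row1 -= 5·row0 → [0,2,2]
  row2 -= -3·row0 → [0,2,0]
  row2 -= 1·row1 → [0,0,-2]

L=[[1,0,0],[5,1,0],[-3,1,1]] U=[[3,-3,-5],[0,2,2],[0,0,-2]]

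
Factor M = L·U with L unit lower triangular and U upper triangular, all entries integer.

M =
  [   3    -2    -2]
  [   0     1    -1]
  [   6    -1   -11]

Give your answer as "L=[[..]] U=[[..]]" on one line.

  R1 -= 0·R0 → [0,1,-1]
  R2 -= 2·R0 → [0,3,-7]
  R2 -= 3·R1 → [0,0,-4]

L=[[1,0,0],[0,1,0],[2,3,1]] U=[[3,-2,-2],[0,1,-1],[0,0,-4]]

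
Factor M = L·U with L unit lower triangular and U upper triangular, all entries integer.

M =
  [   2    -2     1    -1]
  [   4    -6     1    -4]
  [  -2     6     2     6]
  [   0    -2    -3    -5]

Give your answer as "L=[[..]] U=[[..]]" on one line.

  R1 -= 2·R0 → [0,-2,-1,-2]
  R2 -= -1·R0 → [0,4,3,5]
  R3 -= 0·R0 → [0,-2,-3,-5]
  R2 -= -2·R1 → [0,0,1,1]
  R3 -= 1·R1 → [0,0,-2,-3]
  R3 -= -2·R2 → [0,0,0,-1]

L=[[1,0,0,0],[2,1,0,0],[-1,-2,1,0],[0,1,-2,1]] U=[[2,-2,1,-1],[0,-2,-1,-2],[0,0,1,1],[0,0,0,-1]]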